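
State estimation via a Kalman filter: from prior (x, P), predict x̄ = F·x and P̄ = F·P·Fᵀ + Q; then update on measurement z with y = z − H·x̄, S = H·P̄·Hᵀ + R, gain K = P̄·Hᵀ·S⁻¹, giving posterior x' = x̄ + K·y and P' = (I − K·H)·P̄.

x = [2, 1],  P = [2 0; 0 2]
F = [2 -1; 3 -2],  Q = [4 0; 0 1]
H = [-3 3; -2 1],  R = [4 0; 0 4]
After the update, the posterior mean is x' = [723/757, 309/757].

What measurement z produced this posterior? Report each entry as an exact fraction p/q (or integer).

x̄ = F·x = [3, 4]
P̄ = F·P·Fᵀ + Q = [14 16; 16 27]
S = H·P̄·Hᵀ + R = [85 21; 21 23]
K = P̄·Hᵀ·S⁻¹ = [195/757 -573/757; 432/757 -559/757]
x' − x̄ = [-1548/757, -2719/757] = K·y
y = (KᵀK)⁻¹·Kᵀ·(x' − x̄) = [-5, 1]
z = y + H·x̄ = [-5, 1] + [3, -2] = [-2, -1]

z = [-2, -1]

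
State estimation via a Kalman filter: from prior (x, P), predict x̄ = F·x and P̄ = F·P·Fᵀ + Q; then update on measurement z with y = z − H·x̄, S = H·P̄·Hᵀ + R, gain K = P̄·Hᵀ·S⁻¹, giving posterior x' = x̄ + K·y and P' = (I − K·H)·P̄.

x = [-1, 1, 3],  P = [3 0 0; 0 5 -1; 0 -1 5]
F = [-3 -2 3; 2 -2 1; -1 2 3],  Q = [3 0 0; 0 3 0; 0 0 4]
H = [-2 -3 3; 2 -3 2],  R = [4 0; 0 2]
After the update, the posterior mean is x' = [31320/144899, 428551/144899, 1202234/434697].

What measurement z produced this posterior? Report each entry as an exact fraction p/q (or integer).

x̄ = F·x = [10, -1, 12]
P̄ = F·P·Fᵀ + Q = [107 25 34; 25 44 -7; 34 -7 60]
S = H·P̄·Hᵀ + R = [1386 501; 501 1122]
K = P̄·Hᵀ·S⁻¹ = [-104507/434697 126863/434697; -59890/434697 -10451/434697; 14839/434697 74347/434697]
x' − x̄ = [-1417670/144899, 573450/144899, -4014130/434697] = K·y
y = (KᵀK)⁻¹·Kᵀ·(x' − x̄) = [-20, -50]
z = y + H·x̄ = [-20, -50] + [19, 47] = [-1, -3]

z = [-1, -3]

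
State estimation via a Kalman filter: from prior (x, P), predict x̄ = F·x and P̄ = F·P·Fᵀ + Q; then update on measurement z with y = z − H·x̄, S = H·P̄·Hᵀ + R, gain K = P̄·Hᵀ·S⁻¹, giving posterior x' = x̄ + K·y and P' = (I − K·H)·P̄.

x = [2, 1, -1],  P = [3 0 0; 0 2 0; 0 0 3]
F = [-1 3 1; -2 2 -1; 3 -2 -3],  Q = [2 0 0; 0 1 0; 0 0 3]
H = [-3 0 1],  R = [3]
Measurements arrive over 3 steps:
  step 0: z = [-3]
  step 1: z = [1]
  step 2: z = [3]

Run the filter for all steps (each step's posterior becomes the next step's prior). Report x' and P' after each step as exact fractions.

step 0: x̄ = F·x = [0, -1, 7]
step 0: P̄ = F·P·Fᵀ + Q = [26 15 -30; 15 24 -17; -30 -17 65]
step 0: y = z − H·x̄ = [-10]
step 0: S = H·P̄·Hᵀ + R = [482]
step 0: K = P̄·Hᵀ·S⁻¹ = [-54/241; -31/241; 155/482]
step 0: x' = x̄ + K·y = [540/241, 69/241, 912/241]
step 0: P' = (I − K·H)·P̄ = [434/241 267/241 1140/241; 267/241 3862/241 708/241; 1140/241 708/241 7305/482]
step 1: x̄ = F·x = [579/241, -1854/241, -1254/241]
step 1: P̄ = F·P·Fᵀ + Q = [79385/482 32807/482 -66885/482; 32807/482 41339/482 -7673/482; -66885/482 -7673/482 75443/482]
step 1: y = z − H·x̄ = [3232/241]
step 1: S = H·P̄·Hᵀ + R = [596332/241]
step 1: K = P̄·Hᵀ·S⁻¹ = [-38130/149083; -53047/596332; 138049/596332]
step 1: x' = x̄ + K·y = [-153183/149083, -1324738/149083, -312890/149083]
step 1: P' = (I − K·H)·P̄ = [845555/298166 3508721/298166 2307885/298166; 3508721/298166 39468465/596332 20893185/596332; 2307885/298166 20893185/596332 14261457/596332]
step 2: x̄ = F·x = [-375811/13553, -2030220/149083, 3128597/149083]
step 2: P̄ = F·P·Fᵀ + Q = [20290197/27106 6558321/27106 -9309251/13553; 6558321/27106 58246893/596332 -124787159/596332; -9309251/13553 -124787159/596332 386661015/596332]
step 2: y = z − H·x̄ = [-15083111/149083]
step 2: S = H·P̄·Hᵀ + R = [6863551281/596332]
step 2: K = P̄·Hᵀ·S⁻¹ = [-1748760046/6863551281; -557636345/6863551281; 538494049/2287850427]
step 2: x' = x̄ + K·y = [-13392787165/6863551281, -37050691175/6863551281, -6468903440/2287850427]
step 2: P' = (I − K·H)·P̄ = [18848792143/13727102562 25358415586/6863551281 15351272051/4575700854; 25358415586/6863551281 148947639569/6863551281 24800779241/2287850427; 15351272051/4575700854 24800779241/2287850427 16428260149/1525233618]

step 0: x' = [540/241, 69/241, 912/241], P' = [434/241 267/241 1140/241; 267/241 3862/241 708/241; 1140/241 708/241 7305/482]
step 1: x' = [-153183/149083, -1324738/149083, -312890/149083], P' = [845555/298166 3508721/298166 2307885/298166; 3508721/298166 39468465/596332 20893185/596332; 2307885/298166 20893185/596332 14261457/596332]
step 2: x' = [-13392787165/6863551281, -37050691175/6863551281, -6468903440/2287850427], P' = [18848792143/13727102562 25358415586/6863551281 15351272051/4575700854; 25358415586/6863551281 148947639569/6863551281 24800779241/2287850427; 15351272051/4575700854 24800779241/2287850427 16428260149/1525233618]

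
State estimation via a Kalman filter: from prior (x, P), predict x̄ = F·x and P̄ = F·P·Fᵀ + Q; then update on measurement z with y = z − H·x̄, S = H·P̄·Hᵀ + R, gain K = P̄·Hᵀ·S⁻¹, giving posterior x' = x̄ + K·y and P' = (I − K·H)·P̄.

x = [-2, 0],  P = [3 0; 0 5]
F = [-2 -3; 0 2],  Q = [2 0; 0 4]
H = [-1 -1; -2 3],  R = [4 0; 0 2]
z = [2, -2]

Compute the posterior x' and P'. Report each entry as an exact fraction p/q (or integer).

x̄ = F·x = [4, 0]
P̄ = F·P·Fᵀ + Q = [59 -30; -30 24]
y = z − H·x̄ = [6, 6]
S = H·P̄·Hᵀ + R = [27 76; 76 814]
K = P̄·Hᵀ·S⁻¹ = [-3899/8101 -1706/8101; -2574/8101 1554/8101]
x' = x̄ + K·y = [-1226/8101, -6120/8101]
P' = (I − K·H)·P̄ = [10040/8101 5556/8101; 5556/8101 4740/8101]

x' = [-1226/8101, -6120/8101]
P' = [10040/8101 5556/8101; 5556/8101 4740/8101]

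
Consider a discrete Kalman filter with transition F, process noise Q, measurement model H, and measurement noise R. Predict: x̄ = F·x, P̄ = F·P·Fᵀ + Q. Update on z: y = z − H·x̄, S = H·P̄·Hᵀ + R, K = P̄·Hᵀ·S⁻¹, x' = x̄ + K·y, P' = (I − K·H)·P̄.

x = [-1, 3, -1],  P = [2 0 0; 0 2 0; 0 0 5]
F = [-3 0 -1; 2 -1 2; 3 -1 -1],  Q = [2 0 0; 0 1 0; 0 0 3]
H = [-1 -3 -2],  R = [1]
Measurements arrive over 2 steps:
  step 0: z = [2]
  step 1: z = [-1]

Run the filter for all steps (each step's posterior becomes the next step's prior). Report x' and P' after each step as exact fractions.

step 0: x' = [-551/281, 8/281, -30/281], P' = [2536/281 -889/281 32/281; -889/281 2470/281 -3221/281; 32/281 -3221/281 4843/281]
step 1: x' = [164169/99173, 150564/99173, -258881/99173], P' = [1029788/99173 843223/99173 -1790974/99173; 843223/99173 9050314/495865 -15609813/495865; -1790974/99173 -15609813/495865 27933591/495865]

step 0: x̄ = F·x = [4, -7, -5]
step 0: P̄ = F·P·Fᵀ + Q = [25 -22 -13; -22 31 4; -13 4 28]
step 0: y = z − H·x̄ = [-25]
step 0: S = H·P̄·Hᵀ + R = [281]
step 0: K = P̄·Hᵀ·S⁻¹ = [67/281; -79/281; -55/281]
step 0: x' = x̄ + K·y = [-551/281, 8/281, -30/281]
step 0: P' = (I − K·H)·P̄ = [2536/281 -889/281 32/281; -889/281 2470/281 -3221/281; 32/281 -3221/281 4843/281]
step 1: x̄ = F·x = [1683/281, -1170/281, -1631/281]
step 1: P̄ = F·P·Fᵀ + Q = [28421/281 -31046/281 -23869/281; -31046/281 48963/281 15794/281; -23869/281 15794/281 29680/281]
step 1: y = z − H·x̄ = [-5370/281]
step 1: S = H·P̄·Hᵀ + R = [495865/281]
step 1: K = P̄·Hᵀ·S⁻¹ = [22491/99173; -147431/495865; -82873/495865]
step 1: x' = x̄ + K·y = [164169/99173, 150564/99173, -258881/99173]
step 1: P' = (I − K·H)·P̄ = [1029788/99173 843223/99173 -1790974/99173; 843223/99173 9050314/495865 -15609813/495865; -1790974/99173 -15609813/495865 27933591/495865]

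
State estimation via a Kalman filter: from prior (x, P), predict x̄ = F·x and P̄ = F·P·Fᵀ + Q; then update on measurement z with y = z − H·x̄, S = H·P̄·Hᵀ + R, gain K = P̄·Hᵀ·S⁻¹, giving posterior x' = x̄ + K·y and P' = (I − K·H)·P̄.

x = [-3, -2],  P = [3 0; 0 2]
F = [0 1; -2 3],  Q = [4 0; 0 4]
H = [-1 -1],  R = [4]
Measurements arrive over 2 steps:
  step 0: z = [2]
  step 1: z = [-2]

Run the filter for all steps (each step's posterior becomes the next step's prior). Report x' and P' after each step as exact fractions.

step 0: x̄ = F·x = [-2, 0]
step 0: P̄ = F·P·Fᵀ + Q = [6 6; 6 34]
step 0: y = z − H·x̄ = [0]
step 0: S = H·P̄·Hᵀ + R = [56]
step 0: K = P̄·Hᵀ·S⁻¹ = [-3/14; -5/7]
step 0: x' = x̄ + K·y = [-2, 0]
step 0: P' = (I − K·H)·P̄ = [24/7 -18/7; -18/7 38/7]
step 1: x̄ = F·x = [0, 4]
step 1: P̄ = F·P·Fᵀ + Q = [66/7 150/7; 150/7 682/7]
step 1: y = z − H·x̄ = [2]
step 1: S = H·P̄·Hᵀ + R = [1076/7]
step 1: K = P̄·Hᵀ·S⁻¹ = [-54/269; -208/269]
step 1: x' = x̄ + K·y = [-108/269, 660/269]
step 1: P' = (I − K·H)·P̄ = [870/269 -654/269; -654/269 1486/269]

step 0: x' = [-2, 0], P' = [24/7 -18/7; -18/7 38/7]
step 1: x' = [-108/269, 660/269], P' = [870/269 -654/269; -654/269 1486/269]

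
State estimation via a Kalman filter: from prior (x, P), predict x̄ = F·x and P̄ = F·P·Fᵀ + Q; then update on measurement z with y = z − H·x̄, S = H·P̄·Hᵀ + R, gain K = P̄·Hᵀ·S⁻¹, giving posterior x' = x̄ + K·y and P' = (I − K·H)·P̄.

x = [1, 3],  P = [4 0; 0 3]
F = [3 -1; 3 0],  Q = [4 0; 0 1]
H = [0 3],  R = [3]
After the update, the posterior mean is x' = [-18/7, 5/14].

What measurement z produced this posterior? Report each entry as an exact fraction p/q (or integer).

z = [1]

x̄ = F·x = [0, 3]
P̄ = F·P·Fᵀ + Q = [43 36; 36 37]
S = H·P̄·Hᵀ + R = [336]
K = P̄·Hᵀ·S⁻¹ = [9/28; 37/112]
x' − x̄ = [-18/7, -37/14] = K·y
y = (KᵀK)⁻¹·Kᵀ·(x' − x̄) = [-8]
z = y + H·x̄ = [-8] + [9] = [1]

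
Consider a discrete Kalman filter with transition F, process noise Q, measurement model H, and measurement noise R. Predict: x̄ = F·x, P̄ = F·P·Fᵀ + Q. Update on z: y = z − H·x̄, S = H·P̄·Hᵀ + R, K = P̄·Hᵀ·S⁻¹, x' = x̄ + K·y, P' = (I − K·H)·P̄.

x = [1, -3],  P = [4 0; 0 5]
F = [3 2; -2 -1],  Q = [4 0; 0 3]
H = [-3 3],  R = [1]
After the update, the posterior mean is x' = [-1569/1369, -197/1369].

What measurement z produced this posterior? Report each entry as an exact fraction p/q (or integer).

z = [3]

x̄ = F·x = [-3, 1]
P̄ = F·P·Fᵀ + Q = [60 -34; -34 24]
S = H·P̄·Hᵀ + R = [1369]
K = P̄·Hᵀ·S⁻¹ = [-282/1369; 174/1369]
x' − x̄ = [2538/1369, -1566/1369] = K·y
y = (KᵀK)⁻¹·Kᵀ·(x' − x̄) = [-9]
z = y + H·x̄ = [-9] + [12] = [3]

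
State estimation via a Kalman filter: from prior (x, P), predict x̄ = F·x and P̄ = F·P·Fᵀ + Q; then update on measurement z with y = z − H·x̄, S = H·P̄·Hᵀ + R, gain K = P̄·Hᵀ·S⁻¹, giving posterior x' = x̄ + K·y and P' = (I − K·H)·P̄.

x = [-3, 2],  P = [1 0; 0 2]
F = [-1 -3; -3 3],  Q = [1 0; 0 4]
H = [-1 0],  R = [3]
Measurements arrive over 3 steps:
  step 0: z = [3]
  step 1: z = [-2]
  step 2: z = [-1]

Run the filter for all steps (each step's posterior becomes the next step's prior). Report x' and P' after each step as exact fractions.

step 0: x̄ = F·x = [-3, 15]
step 0: P̄ = F·P·Fᵀ + Q = [20 -15; -15 31]
step 0: y = z − H·x̄ = [0]
step 0: S = H·P̄·Hᵀ + R = [23]
step 0: K = P̄·Hᵀ·S⁻¹ = [-20/23; 15/23]
step 0: x' = x̄ + K·y = [-3, 15]
step 0: P' = (I − K·H)·P̄ = [60/23 -45/23; -45/23 488/23]
step 1: x̄ = F·x = [-42, 54]
step 1: P̄ = F·P·Fᵀ + Q = [4205/23 -4482/23; -4482/23 5834/23]
step 1: y = z − H·x̄ = [-44]
step 1: S = H·P̄·Hᵀ + R = [4274/23]
step 1: K = P̄·Hᵀ·S⁻¹ = [-4205/4274; 2241/2137]
step 1: x' = x̄ + K·y = [2756/2137, 16794/2137]
step 1: P' = (I − K·H)·P̄ = [12615/4274 -6723/2137; -6723/2137 105352/2137]
step 2: x̄ = F·x = [-53138/2137, 42114/2137]
step 2: P̄ = F·P·Fᵀ + Q = [1832549/4274 -1939167/4274; -1939167/4274 2268995/4274]
step 2: y = z − H·x̄ = [-55275/2137]
step 2: S = H·P̄·Hᵀ + R = [1845371/4274]
step 2: K = P̄·Hᵀ·S⁻¹ = [-1832549/1845371; 1939167/1845371]
step 2: x' = x̄ + K·y = [137611/167761, -1253733/167761]
step 2: P' = (I − K·H)·P̄ = [5497647/1845371 -5817501/1845371; -5817501/1845371 99852344/1845371]

step 0: x' = [-3, 15], P' = [60/23 -45/23; -45/23 488/23]
step 1: x' = [2756/2137, 16794/2137], P' = [12615/4274 -6723/2137; -6723/2137 105352/2137]
step 2: x' = [137611/167761, -1253733/167761], P' = [5497647/1845371 -5817501/1845371; -5817501/1845371 99852344/1845371]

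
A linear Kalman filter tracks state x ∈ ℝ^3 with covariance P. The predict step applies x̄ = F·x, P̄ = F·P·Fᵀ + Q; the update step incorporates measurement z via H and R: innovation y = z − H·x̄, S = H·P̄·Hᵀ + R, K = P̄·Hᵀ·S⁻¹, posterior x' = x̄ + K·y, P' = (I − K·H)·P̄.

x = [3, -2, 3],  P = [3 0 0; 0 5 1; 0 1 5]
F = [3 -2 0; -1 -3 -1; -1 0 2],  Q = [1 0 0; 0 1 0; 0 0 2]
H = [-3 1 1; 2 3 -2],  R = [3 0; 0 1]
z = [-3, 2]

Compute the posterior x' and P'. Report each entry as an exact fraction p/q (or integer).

x' = [150658/40405, 417957/202025, 2359689/404050]
P' = [25957/8081 92297/40405 267007/40405; 92297/40405 427018/202025 1077068/202025; 267007/40405 1077068/202025 5915111/404050]

x̄ = F·x = [13, 0, 3]
P̄ = F·P·Fᵀ + Q = [48 23 -13; 23 60 -13; -13 -13 25]
y = z − H·x̄ = [33, -18]
S = H·P̄·Hᵀ + R = [434 -436; -436 1369]
K = P̄·Hᵀ·S⁻¹ = [-10017/40405 2447/40405; 39877/202025 49888/202025; 19679/404050 -13837/202025]
x' = x̄ + K·y = [150658/40405, 417957/202025, 2359689/404050]
P' = (I − K·H)·P̄ = [25957/8081 92297/40405 267007/40405; 92297/40405 427018/202025 1077068/202025; 267007/40405 1077068/202025 5915111/404050]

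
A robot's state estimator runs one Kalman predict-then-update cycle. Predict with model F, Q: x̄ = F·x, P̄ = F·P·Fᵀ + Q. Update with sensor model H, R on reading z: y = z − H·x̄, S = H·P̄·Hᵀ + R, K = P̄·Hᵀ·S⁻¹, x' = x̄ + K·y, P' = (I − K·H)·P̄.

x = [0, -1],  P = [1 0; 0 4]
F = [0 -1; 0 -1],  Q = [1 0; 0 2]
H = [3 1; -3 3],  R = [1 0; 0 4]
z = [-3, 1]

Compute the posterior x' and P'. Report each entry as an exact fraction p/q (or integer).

x' = [-1884/2347, -1175/2347]
P' = [202/2347 -26/2347; -26/2347 654/2347]

x̄ = F·x = [1, 1]
P̄ = F·P·Fᵀ + Q = [5 4; 4 6]
y = z − H·x̄ = [-7, 1]
S = H·P̄·Hᵀ + R = [76 -3; -3 31]
K = P̄·Hᵀ·S⁻¹ = [580/2347 -171/2347; 576/2347 510/2347]
x' = x̄ + K·y = [-1884/2347, -1175/2347]
P' = (I − K·H)·P̄ = [202/2347 -26/2347; -26/2347 654/2347]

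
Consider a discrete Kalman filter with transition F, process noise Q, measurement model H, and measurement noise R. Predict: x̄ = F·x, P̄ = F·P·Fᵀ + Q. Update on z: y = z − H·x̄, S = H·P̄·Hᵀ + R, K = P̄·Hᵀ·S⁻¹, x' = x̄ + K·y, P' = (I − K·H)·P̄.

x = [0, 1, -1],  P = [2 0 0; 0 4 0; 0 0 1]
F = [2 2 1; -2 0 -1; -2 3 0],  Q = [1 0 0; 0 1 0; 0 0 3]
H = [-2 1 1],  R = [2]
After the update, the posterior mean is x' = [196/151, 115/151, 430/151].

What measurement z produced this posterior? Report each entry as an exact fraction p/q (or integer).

x̄ = F·x = [1, 1, 3]
P̄ = F·P·Fᵀ + Q = [26 -9 16; -9 10 8; 16 8 47]
S = H·P̄·Hᵀ + R = [151]
K = P̄·Hᵀ·S⁻¹ = [-45/151; 36/151; 23/151]
x' − x̄ = [45/151, -36/151, -23/151] = K·y
y = (KᵀK)⁻¹·Kᵀ·(x' − x̄) = [-1]
z = y + H·x̄ = [-1] + [2] = [1]

z = [1]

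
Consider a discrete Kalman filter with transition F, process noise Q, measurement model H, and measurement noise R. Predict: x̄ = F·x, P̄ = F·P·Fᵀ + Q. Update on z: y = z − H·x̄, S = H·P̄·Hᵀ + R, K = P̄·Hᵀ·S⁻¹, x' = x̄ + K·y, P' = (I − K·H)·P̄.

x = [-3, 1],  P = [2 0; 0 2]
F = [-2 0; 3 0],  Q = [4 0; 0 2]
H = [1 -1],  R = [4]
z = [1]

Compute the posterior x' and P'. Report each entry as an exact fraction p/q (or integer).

x̄ = F·x = [6, -9]
P̄ = F·P·Fᵀ + Q = [12 -12; -12 20]
y = z − H·x̄ = [-14]
S = H·P̄·Hᵀ + R = [60]
K = P̄·Hᵀ·S⁻¹ = [2/5; -8/15]
x' = x̄ + K·y = [2/5, -23/15]
P' = (I − K·H)·P̄ = [12/5 4/5; 4/5 44/15]

x' = [2/5, -23/15]
P' = [12/5 4/5; 4/5 44/15]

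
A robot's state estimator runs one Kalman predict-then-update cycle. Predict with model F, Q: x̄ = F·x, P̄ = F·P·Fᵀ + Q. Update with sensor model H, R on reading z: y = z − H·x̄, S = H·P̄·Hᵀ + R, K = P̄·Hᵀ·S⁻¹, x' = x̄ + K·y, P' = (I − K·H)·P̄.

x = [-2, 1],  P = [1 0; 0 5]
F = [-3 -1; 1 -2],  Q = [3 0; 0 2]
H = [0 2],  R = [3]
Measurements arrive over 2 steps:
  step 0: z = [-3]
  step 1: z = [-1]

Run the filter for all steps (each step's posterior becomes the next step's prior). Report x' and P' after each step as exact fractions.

step 0: x' = [109/19, -30/19], P' = [1419/95 21/95; 21/95 69/95]
step 1: x' = [33777/7489, -1067/7489], P' = [366189/7489 -12042/7489; -12042/7489 5403/7489]

step 0: x̄ = F·x = [5, -4]
step 0: P̄ = F·P·Fᵀ + Q = [17 7; 7 23]
step 0: y = z − H·x̄ = [5]
step 0: S = H·P̄·Hᵀ + R = [95]
step 0: K = P̄·Hᵀ·S⁻¹ = [14/95; 46/95]
step 0: x' = x̄ + K·y = [109/19, -30/19]
step 0: P' = (I − K·H)·P̄ = [1419/95 21/95; 21/95 69/95]
step 1: x̄ = F·x = [-297/19, 169/19]
step 1: P̄ = F·P·Fᵀ + Q = [13251/95 -4014/95; -4014/95 1801/95]
step 1: y = z − H·x̄ = [-357/19]
step 1: S = H·P̄·Hᵀ + R = [7489/95]
step 1: K = P̄·Hᵀ·S⁻¹ = [-8028/7489; 3602/7489]
step 1: x' = x̄ + K·y = [33777/7489, -1067/7489]
step 1: P' = (I − K·H)·P̄ = [366189/7489 -12042/7489; -12042/7489 5403/7489]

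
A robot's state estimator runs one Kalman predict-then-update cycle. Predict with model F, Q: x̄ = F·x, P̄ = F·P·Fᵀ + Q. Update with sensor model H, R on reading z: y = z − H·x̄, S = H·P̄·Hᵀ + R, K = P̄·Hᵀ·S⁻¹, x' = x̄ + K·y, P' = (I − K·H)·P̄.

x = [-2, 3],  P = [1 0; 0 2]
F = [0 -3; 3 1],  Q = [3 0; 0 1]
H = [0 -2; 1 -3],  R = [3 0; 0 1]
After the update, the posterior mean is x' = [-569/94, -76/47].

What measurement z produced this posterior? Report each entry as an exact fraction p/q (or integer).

z = [2, -1]

x̄ = F·x = [-9, -3]
P̄ = F·P·Fᵀ + Q = [21 -6; -6 12]
S = H·P̄·Hᵀ + R = [51 84; 84 166]
K = P̄·Hᵀ·S⁻¹ = [-214/235 327/470; -76/235 -21/235]
x' − x̄ = [277/94, 65/47] = K·y
y = (KᵀK)⁻¹·Kᵀ·(x' − x̄) = [-4, -1]
z = y + H·x̄ = [-4, -1] + [6, 0] = [2, -1]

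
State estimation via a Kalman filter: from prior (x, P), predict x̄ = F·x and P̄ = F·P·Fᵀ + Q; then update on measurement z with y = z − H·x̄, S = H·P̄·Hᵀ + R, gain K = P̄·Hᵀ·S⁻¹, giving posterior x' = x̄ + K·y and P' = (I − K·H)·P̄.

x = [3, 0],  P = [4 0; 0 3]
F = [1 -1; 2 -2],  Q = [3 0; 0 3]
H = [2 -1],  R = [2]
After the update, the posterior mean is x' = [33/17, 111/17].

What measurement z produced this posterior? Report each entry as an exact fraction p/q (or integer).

x̄ = F·x = [3, 6]
P̄ = F·P·Fᵀ + Q = [10 14; 14 31]
S = H·P̄·Hᵀ + R = [17]
K = P̄·Hᵀ·S⁻¹ = [6/17; -3/17]
x' − x̄ = [-18/17, 9/17] = K·y
y = (KᵀK)⁻¹·Kᵀ·(x' − x̄) = [-3]
z = y + H·x̄ = [-3] + [0] = [-3]

z = [-3]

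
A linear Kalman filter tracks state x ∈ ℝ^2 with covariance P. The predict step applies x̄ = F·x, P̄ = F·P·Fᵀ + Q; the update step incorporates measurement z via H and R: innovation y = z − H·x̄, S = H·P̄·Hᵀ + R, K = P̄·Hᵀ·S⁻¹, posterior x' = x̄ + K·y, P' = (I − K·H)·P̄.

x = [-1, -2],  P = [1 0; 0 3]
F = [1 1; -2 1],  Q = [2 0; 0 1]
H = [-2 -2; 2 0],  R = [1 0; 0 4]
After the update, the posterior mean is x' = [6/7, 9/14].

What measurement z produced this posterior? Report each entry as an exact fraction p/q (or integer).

x̄ = F·x = [-3, 0]
P̄ = F·P·Fᵀ + Q = [6 1; 1 8]
S = H·P̄·Hᵀ + R = [65 -28; -28 28]
K = P̄·Hᵀ·S⁻¹ = [-2/37 97/259; -16/37 -187/518]
x' − x̄ = [27/7, 9/14] = K·y
y = (KᵀK)⁻¹·Kᵀ·(x' − x̄) = [-9, 9]
z = y + H·x̄ = [-9, 9] + [6, -6] = [-3, 3]

z = [-3, 3]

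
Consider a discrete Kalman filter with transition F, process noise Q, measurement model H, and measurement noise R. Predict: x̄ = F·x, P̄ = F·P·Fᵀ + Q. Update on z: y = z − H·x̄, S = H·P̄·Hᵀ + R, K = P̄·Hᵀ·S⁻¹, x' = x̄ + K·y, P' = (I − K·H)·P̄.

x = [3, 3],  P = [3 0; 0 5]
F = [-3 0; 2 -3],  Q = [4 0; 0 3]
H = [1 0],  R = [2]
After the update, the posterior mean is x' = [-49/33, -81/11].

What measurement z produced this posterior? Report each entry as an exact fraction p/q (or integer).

z = [-1]

x̄ = F·x = [-9, -3]
P̄ = F·P·Fᵀ + Q = [31 -18; -18 60]
S = H·P̄·Hᵀ + R = [33]
K = P̄·Hᵀ·S⁻¹ = [31/33; -6/11]
x' − x̄ = [248/33, -48/11] = K·y
y = (KᵀK)⁻¹·Kᵀ·(x' − x̄) = [8]
z = y + H·x̄ = [8] + [-9] = [-1]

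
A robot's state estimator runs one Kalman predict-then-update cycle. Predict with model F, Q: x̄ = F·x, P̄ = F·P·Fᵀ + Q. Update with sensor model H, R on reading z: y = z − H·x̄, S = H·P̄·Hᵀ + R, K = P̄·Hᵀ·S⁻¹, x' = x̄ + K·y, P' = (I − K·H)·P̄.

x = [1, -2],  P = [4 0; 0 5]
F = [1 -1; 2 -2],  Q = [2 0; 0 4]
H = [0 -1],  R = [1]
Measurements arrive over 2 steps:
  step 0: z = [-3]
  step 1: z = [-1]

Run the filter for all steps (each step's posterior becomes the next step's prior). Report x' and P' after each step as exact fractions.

step 0: x' = [69/41, 126/41], P' = [127/41 18/41; 18/41 40/41]
step 1: x' = [-23/729, 574/729], P' = [2113/729 262/729; 262/729 688/729]

step 0: x̄ = F·x = [3, 6]
step 0: P̄ = F·P·Fᵀ + Q = [11 18; 18 40]
step 0: y = z − H·x̄ = [3]
step 0: S = H·P̄·Hᵀ + R = [41]
step 0: K = P̄·Hᵀ·S⁻¹ = [-18/41; -40/41]
step 0: x' = x̄ + K·y = [69/41, 126/41]
step 0: P' = (I − K·H)·P̄ = [127/41 18/41; 18/41 40/41]
step 1: x̄ = F·x = [-57/41, -114/41]
step 1: P̄ = F·P·Fᵀ + Q = [213/41 262/41; 262/41 688/41]
step 1: y = z − H·x̄ = [-155/41]
step 1: S = H·P̄·Hᵀ + R = [729/41]
step 1: K = P̄·Hᵀ·S⁻¹ = [-262/729; -688/729]
step 1: x' = x̄ + K·y = [-23/729, 574/729]
step 1: P' = (I − K·H)·P̄ = [2113/729 262/729; 262/729 688/729]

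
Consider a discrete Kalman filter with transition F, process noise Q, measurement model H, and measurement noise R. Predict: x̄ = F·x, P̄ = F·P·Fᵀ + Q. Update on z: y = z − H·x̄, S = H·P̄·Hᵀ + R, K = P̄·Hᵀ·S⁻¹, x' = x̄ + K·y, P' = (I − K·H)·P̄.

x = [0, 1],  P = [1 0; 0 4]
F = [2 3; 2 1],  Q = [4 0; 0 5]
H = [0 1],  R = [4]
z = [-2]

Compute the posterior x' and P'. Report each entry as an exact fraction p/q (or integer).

x' = [3/17, -22/17]
P' = [492/17 64/17; 64/17 52/17]

x̄ = F·x = [3, 1]
P̄ = F·P·Fᵀ + Q = [44 16; 16 13]
y = z − H·x̄ = [-3]
S = H·P̄·Hᵀ + R = [17]
K = P̄·Hᵀ·S⁻¹ = [16/17; 13/17]
x' = x̄ + K·y = [3/17, -22/17]
P' = (I − K·H)·P̄ = [492/17 64/17; 64/17 52/17]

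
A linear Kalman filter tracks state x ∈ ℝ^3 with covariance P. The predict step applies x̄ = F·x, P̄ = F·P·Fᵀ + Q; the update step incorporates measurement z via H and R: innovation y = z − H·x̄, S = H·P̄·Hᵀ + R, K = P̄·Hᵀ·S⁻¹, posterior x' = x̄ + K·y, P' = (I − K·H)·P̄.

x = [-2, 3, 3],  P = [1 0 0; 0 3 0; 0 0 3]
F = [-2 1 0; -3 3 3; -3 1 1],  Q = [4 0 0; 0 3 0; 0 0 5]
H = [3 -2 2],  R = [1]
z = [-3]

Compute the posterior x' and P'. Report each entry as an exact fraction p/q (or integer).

x̄ = F·x = [7, 24, 12]
P̄ = F·P·Fᵀ + Q = [11 15 9; 15 66 27; 9 27 20]
y = z − H·x̄ = [0]
S = H·P̄·Hᵀ + R = [156]
K = P̄·Hᵀ·S⁻¹ = [7/52; -11/52; 1/12]
x' = x̄ + K·y = [7, 24, 12]
P' = (I − K·H)·P̄ = [425/52 1011/52 29/4; 1011/52 3069/52 119/4; 29/4 119/4 227/12]

x' = [7, 24, 12]
P' = [425/52 1011/52 29/4; 1011/52 3069/52 119/4; 29/4 119/4 227/12]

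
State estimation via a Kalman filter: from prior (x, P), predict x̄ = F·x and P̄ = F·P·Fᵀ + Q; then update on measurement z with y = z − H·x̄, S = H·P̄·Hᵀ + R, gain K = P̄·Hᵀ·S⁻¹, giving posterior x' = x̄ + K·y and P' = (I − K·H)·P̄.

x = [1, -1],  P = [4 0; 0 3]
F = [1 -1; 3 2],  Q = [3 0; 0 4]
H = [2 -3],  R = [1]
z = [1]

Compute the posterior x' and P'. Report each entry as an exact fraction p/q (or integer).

x̄ = F·x = [2, 1]
P̄ = F·P·Fᵀ + Q = [10 6; 6 52]
y = z − H·x̄ = [0]
S = H·P̄·Hᵀ + R = [437]
K = P̄·Hᵀ·S⁻¹ = [2/437; -144/437]
x' = x̄ + K·y = [2, 1]
P' = (I − K·H)·P̄ = [4366/437 2910/437; 2910/437 1988/437]

x' = [2, 1]
P' = [4366/437 2910/437; 2910/437 1988/437]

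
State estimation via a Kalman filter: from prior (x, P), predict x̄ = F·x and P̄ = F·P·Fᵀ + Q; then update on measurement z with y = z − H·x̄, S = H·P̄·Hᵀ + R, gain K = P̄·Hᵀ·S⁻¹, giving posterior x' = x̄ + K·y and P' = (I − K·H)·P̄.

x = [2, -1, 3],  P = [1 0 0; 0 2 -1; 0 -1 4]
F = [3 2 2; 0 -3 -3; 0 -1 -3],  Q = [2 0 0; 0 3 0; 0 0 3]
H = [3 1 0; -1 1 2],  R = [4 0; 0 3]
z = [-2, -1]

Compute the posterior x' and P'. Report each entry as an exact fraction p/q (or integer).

x' = [-16983/21197, 23019/21197, -2816/1927]
P' = [40043/42394 -70533/42394 2215/1927; -70533/42394 225075/42394 -5865/1927; 2215/1927 -5865/1927 4895/1927]

x̄ = F·x = [10, -6, -8]
P̄ = F·P·Fᵀ + Q = [27 -24 -20; -24 39 30; -20 30 35]
y = z − H·x̄ = [-26, 31]
S = H·P̄·Hᵀ + R = [142 -150; -150 457]
K = P̄·Hᵀ·S⁻¹ = [12399/42394 -2186/21197; 3369/42394 6258/21197; 195/1927 570/1927]
x' = x̄ + K·y = [-16983/21197, 23019/21197, -2816/1927]
P' = (I − K·H)·P̄ = [40043/42394 -70533/42394 2215/1927; -70533/42394 225075/42394 -5865/1927; 2215/1927 -5865/1927 4895/1927]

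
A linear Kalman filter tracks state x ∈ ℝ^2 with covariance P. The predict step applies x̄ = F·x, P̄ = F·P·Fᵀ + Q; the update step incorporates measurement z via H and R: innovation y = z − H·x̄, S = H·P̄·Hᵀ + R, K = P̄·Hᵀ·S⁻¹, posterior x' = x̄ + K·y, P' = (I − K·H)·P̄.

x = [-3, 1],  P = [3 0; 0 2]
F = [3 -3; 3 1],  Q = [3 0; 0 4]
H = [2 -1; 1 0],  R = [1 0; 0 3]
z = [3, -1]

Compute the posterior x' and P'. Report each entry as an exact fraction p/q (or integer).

x' = [-676/539, -2921/539]
P' = [1191/539 2307/539; 2307/539 4986/539]

x̄ = F·x = [-12, -8]
P̄ = F·P·Fᵀ + Q = [48 21; 21 33]
y = z − H·x̄ = [19, 11]
S = H·P̄·Hᵀ + R = [142 75; 75 51]
K = P̄·Hᵀ·S⁻¹ = [75/539 397/539; -372/539 769/539]
x' = x̄ + K·y = [-676/539, -2921/539]
P' = (I − K·H)·P̄ = [1191/539 2307/539; 2307/539 4986/539]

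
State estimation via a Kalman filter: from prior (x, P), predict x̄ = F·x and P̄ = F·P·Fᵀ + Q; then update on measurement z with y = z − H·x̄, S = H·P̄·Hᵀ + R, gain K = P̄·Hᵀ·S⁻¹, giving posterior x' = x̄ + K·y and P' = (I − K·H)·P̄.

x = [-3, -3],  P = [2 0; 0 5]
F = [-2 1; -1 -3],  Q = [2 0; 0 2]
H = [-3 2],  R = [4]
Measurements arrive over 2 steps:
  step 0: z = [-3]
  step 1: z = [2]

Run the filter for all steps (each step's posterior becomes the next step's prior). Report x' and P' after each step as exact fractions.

step 0: x' = [2607/467, 3246/467], P' = [2516/467 3640/467; 3640/467 5722/467]
step 1: x' = [-209688/63917, -11325/2779], P' = [278532/63917 18288/2779; 18288/2779 30375/2779]

step 0: x̄ = F·x = [3, 12]
step 0: P̄ = F·P·Fᵀ + Q = [15 -11; -11 49]
step 0: y = z − H·x̄ = [-18]
step 0: S = H·P̄·Hᵀ + R = [467]
step 0: K = P̄·Hᵀ·S⁻¹ = [-67/467; 131/467]
step 0: x' = x̄ + K·y = [2607/467, 3246/467]
step 0: P' = (I − K·H)·P̄ = [2516/467 3640/467; 3640/467 5722/467]
step 1: x̄ = F·x = [-1968/467, -12345/467]
step 1: P̄ = F·P·Fᵀ + Q = [2160/467 6066/467; 6066/467 76788/467]
step 1: y = z − H·x̄ = [19720/467]
step 1: S = H·P̄·Hᵀ + R = [255668/467]
step 1: K = P̄·Hᵀ·S⁻¹ = [1413/63917; 2943/5558]
step 1: x' = x̄ + K·y = [-209688/63917, -11325/2779]
step 1: P' = (I − K·H)·P̄ = [278532/63917 18288/2779; 18288/2779 30375/2779]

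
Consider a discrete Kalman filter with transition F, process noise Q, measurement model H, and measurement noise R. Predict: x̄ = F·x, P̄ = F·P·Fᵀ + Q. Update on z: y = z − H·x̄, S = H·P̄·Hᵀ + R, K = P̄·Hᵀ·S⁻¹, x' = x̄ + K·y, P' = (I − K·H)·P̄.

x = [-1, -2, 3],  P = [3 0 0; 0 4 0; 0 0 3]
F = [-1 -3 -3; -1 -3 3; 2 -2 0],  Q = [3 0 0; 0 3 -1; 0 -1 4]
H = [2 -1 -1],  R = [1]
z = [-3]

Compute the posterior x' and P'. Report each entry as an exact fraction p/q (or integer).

x' = [367/73, 1747/146, 337/292]
P' = [2121/73 2550/73 1665/73; 2550/73 4076/73 2079/146; 1665/73 2079/146 9175/292]

x̄ = F·x = [-2, 16, 2]
P̄ = F·P·Fᵀ + Q = [69 12 18; 12 69 17; 18 17 32]
y = z − H·x̄ = [19]
S = H·P̄·Hᵀ + R = [292]
K = P̄·Hᵀ·S⁻¹ = [27/73; -31/146; -13/292]
x' = x̄ + K·y = [367/73, 1747/146, 337/292]
P' = (I − K·H)·P̄ = [2121/73 2550/73 1665/73; 2550/73 4076/73 2079/146; 1665/73 2079/146 9175/292]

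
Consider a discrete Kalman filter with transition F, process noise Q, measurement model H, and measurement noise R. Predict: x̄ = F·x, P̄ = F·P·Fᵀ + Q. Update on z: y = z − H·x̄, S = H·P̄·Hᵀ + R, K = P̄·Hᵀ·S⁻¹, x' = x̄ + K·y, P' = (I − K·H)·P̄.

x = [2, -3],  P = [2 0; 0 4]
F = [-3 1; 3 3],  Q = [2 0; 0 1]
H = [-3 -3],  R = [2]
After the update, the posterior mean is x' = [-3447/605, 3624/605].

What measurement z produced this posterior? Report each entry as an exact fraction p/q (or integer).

x̄ = F·x = [-9, -3]
P̄ = F·P·Fᵀ + Q = [24 -6; -6 55]
S = H·P̄·Hᵀ + R = [605]
K = P̄·Hᵀ·S⁻¹ = [-54/605; -147/605]
x' − x̄ = [1998/605, 5439/605] = K·y
y = (KᵀK)⁻¹·Kᵀ·(x' − x̄) = [-37]
z = y + H·x̄ = [-37] + [36] = [-1]

z = [-1]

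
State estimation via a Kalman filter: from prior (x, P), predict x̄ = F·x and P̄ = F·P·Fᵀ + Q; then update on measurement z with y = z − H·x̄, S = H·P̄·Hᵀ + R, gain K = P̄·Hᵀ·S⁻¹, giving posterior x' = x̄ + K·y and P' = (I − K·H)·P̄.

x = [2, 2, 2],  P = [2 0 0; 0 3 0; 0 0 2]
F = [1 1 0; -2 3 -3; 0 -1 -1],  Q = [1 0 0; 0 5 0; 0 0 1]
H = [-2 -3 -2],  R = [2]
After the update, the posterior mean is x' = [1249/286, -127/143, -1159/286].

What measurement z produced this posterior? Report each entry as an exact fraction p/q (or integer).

x̄ = F·x = [4, -4, -4]
P̄ = F·P·Fᵀ + Q = [6 5 -3; 5 58 -3; -3 -3 6]
S = H·P̄·Hᵀ + R = [572]
K = P̄·Hᵀ·S⁻¹ = [-21/572; -89/286; 3/572]
x' − x̄ = [105/286, 445/143, -15/286] = K·y
y = (KᵀK)⁻¹·Kᵀ·(x' − x̄) = [-10]
z = y + H·x̄ = [-10] + [12] = [2]

z = [2]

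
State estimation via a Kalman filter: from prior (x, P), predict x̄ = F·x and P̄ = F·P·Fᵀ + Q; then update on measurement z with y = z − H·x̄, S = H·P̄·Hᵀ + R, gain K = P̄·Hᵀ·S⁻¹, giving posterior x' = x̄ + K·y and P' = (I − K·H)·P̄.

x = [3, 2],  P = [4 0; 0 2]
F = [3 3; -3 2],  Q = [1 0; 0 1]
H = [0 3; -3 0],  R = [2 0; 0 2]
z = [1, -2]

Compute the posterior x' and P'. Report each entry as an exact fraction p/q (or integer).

x' = [113112/155623, 52765/155623]
P' = [34402/155623 -96/155623; -96/155623 34362/155623]

x̄ = F·x = [15, -5]
P̄ = F·P·Fᵀ + Q = [55 -24; -24 45]
y = z − H·x̄ = [16, 43]
S = H·P̄·Hᵀ + R = [407 216; 216 497]
K = P̄·Hᵀ·S⁻¹ = [-144/155623 -51603/155623; 51543/155623 144/155623]
x' = x̄ + K·y = [113112/155623, 52765/155623]
P' = (I − K·H)·P̄ = [34402/155623 -96/155623; -96/155623 34362/155623]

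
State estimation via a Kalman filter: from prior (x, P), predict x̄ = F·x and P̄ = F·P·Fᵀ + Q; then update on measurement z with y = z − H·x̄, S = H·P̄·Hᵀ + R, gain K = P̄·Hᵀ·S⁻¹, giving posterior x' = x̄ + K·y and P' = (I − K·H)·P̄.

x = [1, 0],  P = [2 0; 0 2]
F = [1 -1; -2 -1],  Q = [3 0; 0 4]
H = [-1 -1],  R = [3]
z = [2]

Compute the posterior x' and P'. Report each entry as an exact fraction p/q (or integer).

x' = [3/4, -13/5]
P' = [23/4 -5; -5 34/5]

x̄ = F·x = [1, -2]
P̄ = F·P·Fᵀ + Q = [7 -2; -2 14]
y = z − H·x̄ = [1]
S = H·P̄·Hᵀ + R = [20]
K = P̄·Hᵀ·S⁻¹ = [-1/4; -3/5]
x' = x̄ + K·y = [3/4, -13/5]
P' = (I − K·H)·P̄ = [23/4 -5; -5 34/5]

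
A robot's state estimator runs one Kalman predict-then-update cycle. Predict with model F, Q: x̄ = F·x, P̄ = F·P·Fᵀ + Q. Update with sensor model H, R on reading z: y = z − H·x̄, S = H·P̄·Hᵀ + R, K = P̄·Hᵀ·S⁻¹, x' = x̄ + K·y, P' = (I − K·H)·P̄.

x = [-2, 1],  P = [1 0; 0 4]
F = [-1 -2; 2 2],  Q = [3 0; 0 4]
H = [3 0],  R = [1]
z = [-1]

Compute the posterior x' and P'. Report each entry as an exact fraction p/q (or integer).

x̄ = F·x = [0, -2]
P̄ = F·P·Fᵀ + Q = [20 -18; -18 24]
y = z − H·x̄ = [-1]
S = H·P̄·Hᵀ + R = [181]
K = P̄·Hᵀ·S⁻¹ = [60/181; -54/181]
x' = x̄ + K·y = [-60/181, -308/181]
P' = (I − K·H)·P̄ = [20/181 -18/181; -18/181 1428/181]

x' = [-60/181, -308/181]
P' = [20/181 -18/181; -18/181 1428/181]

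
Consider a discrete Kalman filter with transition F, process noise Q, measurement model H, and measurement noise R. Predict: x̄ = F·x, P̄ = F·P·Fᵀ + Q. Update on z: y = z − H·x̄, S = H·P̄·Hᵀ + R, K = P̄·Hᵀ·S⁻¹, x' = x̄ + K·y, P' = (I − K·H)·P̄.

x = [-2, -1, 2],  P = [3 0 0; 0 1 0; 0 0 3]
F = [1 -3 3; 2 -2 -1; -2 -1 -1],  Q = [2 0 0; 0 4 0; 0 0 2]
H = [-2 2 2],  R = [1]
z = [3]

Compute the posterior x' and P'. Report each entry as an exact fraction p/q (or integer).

x̄ = F·x = [7, -4, 3]
P̄ = F·P·Fᵀ + Q = [41 3 -12; 3 23 -7; -12 -7 18]
y = z − H·x̄ = [19]
S = H·P̄·Hᵀ + R = [345]
K = P̄·Hᵀ·S⁻¹ = [-20/69; 26/345; 2/15]
x' = x̄ + K·y = [103/69, -886/345, 83/15]
P' = (I − K·H)·P̄ = [829/69 727/69 4/3; 727/69 7259/345 -157/15; 4/3 -157/15 178/15]

x' = [103/69, -886/345, 83/15]
P' = [829/69 727/69 4/3; 727/69 7259/345 -157/15; 4/3 -157/15 178/15]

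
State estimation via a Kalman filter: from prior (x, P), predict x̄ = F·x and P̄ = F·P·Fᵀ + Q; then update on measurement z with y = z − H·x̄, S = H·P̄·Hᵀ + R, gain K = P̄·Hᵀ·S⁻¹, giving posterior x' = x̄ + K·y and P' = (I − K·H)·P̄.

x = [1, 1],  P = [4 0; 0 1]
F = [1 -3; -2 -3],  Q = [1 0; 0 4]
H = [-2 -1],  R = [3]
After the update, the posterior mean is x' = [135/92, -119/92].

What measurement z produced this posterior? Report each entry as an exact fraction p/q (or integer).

x̄ = F·x = [-2, -5]
P̄ = F·P·Fᵀ + Q = [14 1; 1 29]
S = H·P̄·Hᵀ + R = [92]
K = P̄·Hᵀ·S⁻¹ = [-29/92; -31/92]
x' − x̄ = [319/92, 341/92] = K·y
y = (KᵀK)⁻¹·Kᵀ·(x' − x̄) = [-11]
z = y + H·x̄ = [-11] + [9] = [-2]

z = [-2]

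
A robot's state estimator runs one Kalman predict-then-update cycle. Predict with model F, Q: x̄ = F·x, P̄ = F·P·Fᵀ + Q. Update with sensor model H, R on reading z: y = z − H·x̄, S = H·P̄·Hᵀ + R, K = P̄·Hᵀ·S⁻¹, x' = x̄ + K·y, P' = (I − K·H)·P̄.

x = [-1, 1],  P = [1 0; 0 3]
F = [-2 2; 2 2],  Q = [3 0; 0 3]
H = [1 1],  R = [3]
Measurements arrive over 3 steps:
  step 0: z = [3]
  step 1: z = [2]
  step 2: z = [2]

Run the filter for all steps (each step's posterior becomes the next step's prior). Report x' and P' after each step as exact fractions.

step 0: x̄ = F·x = [4, 0]
step 0: P̄ = F·P·Fᵀ + Q = [19 8; 8 19]
step 0: y = z − H·x̄ = [-1]
step 0: S = H·P̄·Hᵀ + R = [57]
step 0: K = P̄·Hᵀ·S⁻¹ = [9/19; 9/19]
step 0: x' = x̄ + K·y = [67/19, -9/19]
step 0: P' = (I − K·H)·P̄ = [118/19 -91/19; -91/19 118/19]
step 1: x̄ = F·x = [-8, 116/19]
step 1: P̄ = F·P·Fᵀ + Q = [91 0; 0 273/19]
step 1: y = z − H·x̄ = [74/19]
step 1: S = H·P̄·Hᵀ + R = [2059/19]
step 1: K = P̄·Hᵀ·S⁻¹ = [1729/2059; 273/2059]
step 1: x' = x̄ + K·y = [-9738/2059, 13634/2059]
step 1: P' = (I − K·H)·P̄ = [30030/2059 -24843/2059; -24843/2059 25662/2059]
step 2: x̄ = F·x = [46744/2059, 7792/2059]
step 2: P̄ = F·P·Fᵀ + Q = [427689/2059 -17472/2059; -17472/2059 30201/2059]
step 2: y = z − H·x̄ = [-50418/2059]
step 2: S = H·P̄·Hᵀ + R = [429123/2059]
step 2: K = P̄·Hᵀ·S⁻¹ = [136739/143041; 4243/143041]
step 2: x' = x̄ + K·y = [-100922/143041, 437422/143041]
step 2: P' = (I − K·H)·P̄ = [2469354/143041 -2059137/143041; -2059137/143041 2071866/143041]

step 0: x' = [67/19, -9/19], P' = [118/19 -91/19; -91/19 118/19]
step 1: x' = [-9738/2059, 13634/2059], P' = [30030/2059 -24843/2059; -24843/2059 25662/2059]
step 2: x' = [-100922/143041, 437422/143041], P' = [2469354/143041 -2059137/143041; -2059137/143041 2071866/143041]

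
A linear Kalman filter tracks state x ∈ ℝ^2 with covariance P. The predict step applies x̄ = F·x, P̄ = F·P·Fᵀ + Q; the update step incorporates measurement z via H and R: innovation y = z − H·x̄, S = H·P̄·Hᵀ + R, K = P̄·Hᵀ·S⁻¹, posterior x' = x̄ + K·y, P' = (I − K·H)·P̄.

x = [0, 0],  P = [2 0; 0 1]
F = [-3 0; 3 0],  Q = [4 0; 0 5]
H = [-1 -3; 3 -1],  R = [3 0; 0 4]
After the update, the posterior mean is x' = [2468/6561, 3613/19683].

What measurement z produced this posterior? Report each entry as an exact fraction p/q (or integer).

x̄ = F·x = [0, 0]
P̄ = F·P·Fᵀ + Q = [22 -18; -18 23]
S = H·P̄·Hᵀ + R = [124 147; 147 333]
K = P̄·Hᵀ·S⁻¹ = [-188/2187 1904/6561; -1888/6561 -2051/19683]
x' − x̄ = [2468/6561, 3613/19683] = K·y
y = (KᵀK)⁻¹·Kᵀ·(x' − x̄) = [-1, 1]
z = y + H·x̄ = [-1, 1] + [0, 0] = [-1, 1]

z = [-1, 1]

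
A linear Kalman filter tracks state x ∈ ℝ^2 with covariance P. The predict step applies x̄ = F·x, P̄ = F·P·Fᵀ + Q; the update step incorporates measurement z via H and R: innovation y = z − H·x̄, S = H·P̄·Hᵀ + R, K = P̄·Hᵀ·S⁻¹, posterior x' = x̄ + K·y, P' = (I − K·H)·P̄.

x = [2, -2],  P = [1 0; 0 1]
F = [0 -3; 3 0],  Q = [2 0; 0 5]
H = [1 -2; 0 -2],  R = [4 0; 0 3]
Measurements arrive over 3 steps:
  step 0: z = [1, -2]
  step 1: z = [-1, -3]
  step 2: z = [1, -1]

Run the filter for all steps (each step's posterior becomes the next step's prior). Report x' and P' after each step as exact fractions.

step 0: x' = [1567/351, 170/117], P' = [4444/1053 308/351; 308/351 70/117]
step 1: x' = [-2467/34407, 52807/45876], P' = [105736/34407 6998/11469; 6998/11469 4163/7646]
step 2: x' = [-4546009/4571739, -87347/507971], P' = [14140280/4571739 938962/1523913; 938962/1523913 276803/507971]

step 0: x̄ = F·x = [6, 6]
step 0: P̄ = F·P·Fᵀ + Q = [11 0; 0 14]
step 0: y = z − H·x̄ = [7, 10]
step 0: S = H·P̄·Hᵀ + R = [71 56; 56 59]
step 0: K = P̄·Hᵀ·S⁻¹ = [649/1053 -616/1053; -28/351 -140/351]
step 0: x' = x̄ + K·y = [1567/351, 170/117]
step 0: P' = (I − K·H)·P̄ = [4444/1053 308/351; 308/351 70/117]
step 1: x̄ = F·x = [-170/39, 1567/117]
step 1: P̄ = F·P·Fᵀ + Q = [96/13 -308/39; -308/39 5029/117]
step 1: y = z − H·x̄ = [3527/117, 2783/117]
step 1: S = H·P̄·Hᵀ + R = [25144/117 21964/117; 21964/117 20467/117]
step 1: K = P̄·Hᵀ·S⁻¹ = [15937/34407 -13996/34407; -5491/45876 -4163/11469]
step 1: x' = x̄ + K·y = [-2467/34407, 52807/45876]
step 1: P' = (I − K·H)·P̄ = [105736/34407 6998/11469; 6998/11469 4163/7646]
step 2: x̄ = F·x = [-52807/15292, -2467/11469]
step 2: P̄ = F·P·Fᵀ + Q = [52759/7646 -20994/3823; -20994/3823 124851/3823]
step 2: y = z − H·x̄ = [184561/45876, -16403/11469]
step 2: S = H·P̄·Hᵀ + R = [1250103/7646 541392/3823; 541392/3823 510873/3823]
step 2: K = P̄·Hᵀ·S⁻¹ = [2126627/4571739 -1877924/4571739; -180464/1523913 -553606/1523913]
step 2: x' = x̄ + K·y = [-4546009/4571739, -87347/507971]
step 2: P' = (I − K·H)·P̄ = [14140280/4571739 938962/1523913; 938962/1523913 276803/507971]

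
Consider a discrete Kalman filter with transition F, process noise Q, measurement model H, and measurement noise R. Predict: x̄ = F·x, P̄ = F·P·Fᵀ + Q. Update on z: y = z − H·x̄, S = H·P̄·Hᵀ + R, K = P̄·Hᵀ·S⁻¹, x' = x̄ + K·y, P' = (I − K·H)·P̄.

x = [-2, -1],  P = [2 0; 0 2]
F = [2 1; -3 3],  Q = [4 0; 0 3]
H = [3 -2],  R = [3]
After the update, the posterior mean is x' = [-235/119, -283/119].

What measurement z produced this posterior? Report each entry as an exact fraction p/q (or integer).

x̄ = F·x = [-5, 3]
P̄ = F·P·Fᵀ + Q = [14 -6; -6 39]
S = H·P̄·Hᵀ + R = [357]
K = P̄·Hᵀ·S⁻¹ = [18/119; -32/119]
x' − x̄ = [360/119, -640/119] = K·y
y = (KᵀK)⁻¹·Kᵀ·(x' − x̄) = [20]
z = y + H·x̄ = [20] + [-21] = [-1]

z = [-1]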